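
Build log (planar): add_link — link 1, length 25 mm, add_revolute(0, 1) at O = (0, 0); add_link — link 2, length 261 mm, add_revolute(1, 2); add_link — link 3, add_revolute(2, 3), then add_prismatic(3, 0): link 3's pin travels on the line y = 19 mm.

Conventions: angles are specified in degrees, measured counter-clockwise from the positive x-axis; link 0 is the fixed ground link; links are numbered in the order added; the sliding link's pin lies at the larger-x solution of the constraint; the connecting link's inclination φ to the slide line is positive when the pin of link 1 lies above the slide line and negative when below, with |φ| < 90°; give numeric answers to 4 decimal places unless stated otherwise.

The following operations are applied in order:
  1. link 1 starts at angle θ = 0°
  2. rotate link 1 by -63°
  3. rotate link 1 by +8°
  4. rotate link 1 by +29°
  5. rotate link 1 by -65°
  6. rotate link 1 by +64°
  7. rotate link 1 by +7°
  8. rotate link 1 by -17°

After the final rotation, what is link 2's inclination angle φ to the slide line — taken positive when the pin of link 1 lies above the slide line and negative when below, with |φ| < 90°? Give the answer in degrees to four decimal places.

geometry: r = 25 mm, L = 261 mm, e = 19 mm; θ starts at 0°
rotate link 1 by -63°: θ ← 0° -63° = -63°
rotate link 1 by +8°: θ ← -63° +8° = -55°
rotate link 1 by +29°: θ ← -55° +29° = -26°
rotate link 1 by -65°: θ ← -26° -65° = -91°
rotate link 1 by +64°: θ ← -91° +64° = -27°
rotate link 1 by +7°: θ ← -27° +7° = -20°
rotate link 1 by -17°: θ ← -20° -17° = -37°
h = r sin θ − e = -15.045376 − 19 = -34.045376
sin φ = h / L = -34.045376 / 261 = -0.13044205
φ = arcsin(-0.13044205) = -7.495138°

-7.4951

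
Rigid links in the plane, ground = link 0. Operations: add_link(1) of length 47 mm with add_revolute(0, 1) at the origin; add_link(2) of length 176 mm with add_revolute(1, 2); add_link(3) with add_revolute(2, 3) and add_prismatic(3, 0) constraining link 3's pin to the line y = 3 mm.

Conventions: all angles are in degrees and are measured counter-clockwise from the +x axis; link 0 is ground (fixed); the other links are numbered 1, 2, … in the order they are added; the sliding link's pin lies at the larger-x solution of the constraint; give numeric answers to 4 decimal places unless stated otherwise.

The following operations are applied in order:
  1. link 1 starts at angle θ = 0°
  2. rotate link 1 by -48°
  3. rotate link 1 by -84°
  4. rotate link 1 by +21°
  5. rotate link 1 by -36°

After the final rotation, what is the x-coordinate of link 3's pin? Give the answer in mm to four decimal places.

geometry: r = 47 mm, L = 176 mm, e = 3 mm; θ starts at 0°
rotate link 1 by -48°: θ ← 0° -48° = -48°
rotate link 1 by -84°: θ ← -48° -84° = -132°
rotate link 1 by +21°: θ ← -132° +21° = -111°
rotate link 1 by -36°: θ ← -111° -36° = -147°
crank pin P = (r cos θ, r sin θ) = (-39.417517, -25.598035)
h = r sin θ − e = -25.598035 − 3 = -28.598035
x = r cos θ + √(L² − h²) = -39.417517 + 173.661027 = 134.243511

134.2435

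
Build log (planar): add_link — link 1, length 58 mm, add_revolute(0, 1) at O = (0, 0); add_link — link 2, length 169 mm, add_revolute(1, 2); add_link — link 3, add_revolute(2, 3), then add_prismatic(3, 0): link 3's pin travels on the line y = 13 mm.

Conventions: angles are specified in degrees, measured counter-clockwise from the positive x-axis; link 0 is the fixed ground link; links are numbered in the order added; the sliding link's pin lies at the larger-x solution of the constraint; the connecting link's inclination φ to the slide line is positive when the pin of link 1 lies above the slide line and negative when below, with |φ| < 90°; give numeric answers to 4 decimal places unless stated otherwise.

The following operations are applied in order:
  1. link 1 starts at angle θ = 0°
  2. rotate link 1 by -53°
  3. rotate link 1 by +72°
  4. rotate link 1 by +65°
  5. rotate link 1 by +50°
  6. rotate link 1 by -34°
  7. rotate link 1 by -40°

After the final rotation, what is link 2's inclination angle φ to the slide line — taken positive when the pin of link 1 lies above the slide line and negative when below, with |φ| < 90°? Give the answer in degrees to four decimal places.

geometry: r = 58 mm, L = 169 mm, e = 13 mm; θ starts at 0°
rotate link 1 by -53°: θ ← 0° -53° = -53°
rotate link 1 by +72°: θ ← -53° +72° = 19°
rotate link 1 by +65°: θ ← 19° +65° = 84°
rotate link 1 by +50°: θ ← 84° +50° = 134°
rotate link 1 by -34°: θ ← 134° -34° = 100°
rotate link 1 by -40°: θ ← 100° -40° = 60°
h = r sin θ − e = 50.229473 − 13 = 37.229473
sin φ = h / L = 37.229473 / 169 = 0.22029274
φ = arcsin(0.22029274) = 12.726228°

12.7262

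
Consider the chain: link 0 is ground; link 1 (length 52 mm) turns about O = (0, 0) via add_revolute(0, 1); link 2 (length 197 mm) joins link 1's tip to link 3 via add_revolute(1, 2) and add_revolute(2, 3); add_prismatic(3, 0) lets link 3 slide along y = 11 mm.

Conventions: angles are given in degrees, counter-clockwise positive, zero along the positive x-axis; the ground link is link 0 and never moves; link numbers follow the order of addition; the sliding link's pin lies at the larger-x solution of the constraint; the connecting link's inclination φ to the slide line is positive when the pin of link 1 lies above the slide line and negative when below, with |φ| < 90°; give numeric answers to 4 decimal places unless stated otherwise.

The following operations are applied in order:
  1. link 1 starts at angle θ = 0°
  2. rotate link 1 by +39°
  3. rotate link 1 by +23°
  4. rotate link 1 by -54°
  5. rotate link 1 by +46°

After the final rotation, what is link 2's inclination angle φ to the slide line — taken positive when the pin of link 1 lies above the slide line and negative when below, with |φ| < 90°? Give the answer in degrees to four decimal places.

geometry: r = 52 mm, L = 197 mm, e = 11 mm; θ starts at 0°
rotate link 1 by +39°: θ ← 0° +39° = 39°
rotate link 1 by +23°: θ ← 39° +23° = 62°
rotate link 1 by -54°: θ ← 62° -54° = 8°
rotate link 1 by +46°: θ ← 8° +46° = 54°
h = r sin θ − e = 42.068884 − 11 = 31.068884
sin φ = h / L = 31.068884 / 197 = 0.15771007
φ = arcsin(0.15771007) = 9.074005°

9.0740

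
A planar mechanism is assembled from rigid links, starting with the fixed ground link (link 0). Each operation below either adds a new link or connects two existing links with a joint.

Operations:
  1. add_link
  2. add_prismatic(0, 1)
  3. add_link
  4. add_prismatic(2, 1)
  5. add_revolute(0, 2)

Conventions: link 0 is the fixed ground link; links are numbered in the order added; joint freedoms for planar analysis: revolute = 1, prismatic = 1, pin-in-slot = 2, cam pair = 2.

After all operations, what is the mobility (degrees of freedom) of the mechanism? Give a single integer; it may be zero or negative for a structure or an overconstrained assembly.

(L,J1,J2)=(1,0,0); link0 fixed
link1: (2,0,0)
P 0-1 [J1]: (2,1,0)
link2: (3,1,0)
P 2-1 [J1]: (3,2,0)
R 0-2 [J1]: (3,3,0)
Grübler: 3·2 − 2·3 − 0 = 0

M = 0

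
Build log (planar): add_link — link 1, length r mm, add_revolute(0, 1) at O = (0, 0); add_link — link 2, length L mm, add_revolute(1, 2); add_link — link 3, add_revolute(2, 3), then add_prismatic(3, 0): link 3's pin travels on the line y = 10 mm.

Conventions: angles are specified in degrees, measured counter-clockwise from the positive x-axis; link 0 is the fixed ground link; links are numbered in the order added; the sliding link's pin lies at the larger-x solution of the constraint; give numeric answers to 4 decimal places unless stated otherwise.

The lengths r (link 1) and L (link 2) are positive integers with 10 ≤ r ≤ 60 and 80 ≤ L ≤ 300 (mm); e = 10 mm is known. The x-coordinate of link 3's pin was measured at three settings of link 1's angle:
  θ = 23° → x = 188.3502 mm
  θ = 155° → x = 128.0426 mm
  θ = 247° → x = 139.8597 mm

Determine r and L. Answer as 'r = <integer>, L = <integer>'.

constraint per measurement: (x − r cos θ)² + (r sin θ − e)² = L²
subtracting the θ₁ and θ₂ equations cancels the r² and L² terms:
r = (x₁² − x₂²) / (2[(x₁cos θ₁ + e sin θ₁) − (x₂cos θ₂ + e sin θ₂)]) = 33.0000 → r = 33
L² = (x₁ − r cos θ₁)² + (r sin θ₁ − e)² = 24964.0153 → L = 158.0000 → L = 158
check at θ₃=247°: x = 139.8597 (printed 139.8597) ✓

r = 33, L = 158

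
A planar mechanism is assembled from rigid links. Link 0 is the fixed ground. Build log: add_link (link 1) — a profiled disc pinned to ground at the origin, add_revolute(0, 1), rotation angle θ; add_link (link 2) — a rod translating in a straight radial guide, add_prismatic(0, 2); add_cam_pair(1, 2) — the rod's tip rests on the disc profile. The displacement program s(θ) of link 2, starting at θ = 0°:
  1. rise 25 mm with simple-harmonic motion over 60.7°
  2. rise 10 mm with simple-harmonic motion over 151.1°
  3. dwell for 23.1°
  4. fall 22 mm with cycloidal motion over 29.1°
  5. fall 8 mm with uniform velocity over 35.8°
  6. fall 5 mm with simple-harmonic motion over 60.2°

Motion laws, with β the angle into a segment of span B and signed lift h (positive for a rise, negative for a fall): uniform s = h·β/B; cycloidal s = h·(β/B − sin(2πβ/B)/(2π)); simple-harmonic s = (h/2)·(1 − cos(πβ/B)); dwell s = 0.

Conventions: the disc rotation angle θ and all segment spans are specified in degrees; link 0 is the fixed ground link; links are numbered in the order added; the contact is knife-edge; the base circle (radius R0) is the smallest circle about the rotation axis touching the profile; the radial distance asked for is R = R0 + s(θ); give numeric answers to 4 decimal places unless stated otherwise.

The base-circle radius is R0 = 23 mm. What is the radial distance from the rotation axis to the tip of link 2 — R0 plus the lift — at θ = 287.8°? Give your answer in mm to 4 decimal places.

seg 1 [0°–60.7°] simple-harmonic, h=25: full span → s += 25 → s = 25.0000
seg 2 [60.7°–211.8°] simple-harmonic, h=10: full span → s += 10 → s = 35.0000
seg 3 [211.8°–234.9°] dwell: s stays 35.0000
seg 4 [234.9°–264°] cycloidal, h=-22: full span → s += -22 → s = 13.0000
seg 5 [264°–299.8°] uniform, h=-8: θ=287.8° here. β=23.8, B=35.8. -8·23.8/35.8 = -5.3184 → s = 7.6816
R = R0 + s = 23 + 7.6816 = 30.6816

30.6816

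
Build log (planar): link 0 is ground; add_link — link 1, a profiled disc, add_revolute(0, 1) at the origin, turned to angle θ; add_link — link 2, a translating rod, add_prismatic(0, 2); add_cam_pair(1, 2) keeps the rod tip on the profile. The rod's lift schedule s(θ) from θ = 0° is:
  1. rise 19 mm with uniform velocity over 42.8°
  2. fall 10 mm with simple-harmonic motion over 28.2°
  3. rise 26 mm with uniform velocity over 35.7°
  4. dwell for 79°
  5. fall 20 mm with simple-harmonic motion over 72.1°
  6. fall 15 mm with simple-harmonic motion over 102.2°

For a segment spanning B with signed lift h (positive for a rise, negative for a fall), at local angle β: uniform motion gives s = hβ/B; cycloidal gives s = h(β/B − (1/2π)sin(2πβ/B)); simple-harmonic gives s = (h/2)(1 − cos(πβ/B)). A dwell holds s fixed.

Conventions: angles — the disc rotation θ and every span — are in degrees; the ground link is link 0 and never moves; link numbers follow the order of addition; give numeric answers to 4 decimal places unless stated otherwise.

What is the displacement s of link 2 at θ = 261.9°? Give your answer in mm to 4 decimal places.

seg 1 [0°–42.8°] uniform, h=19: full span → s += 19 → s = 19.0000
seg 2 [42.8°–71°] simple-harmonic, h=-10: full span → s += -10 → s = 9.0000
seg 3 [71°–106.7°] uniform, h=26: full span → s += 26 → s = 35.0000
seg 4 [106.7°–185.7°] dwell: s stays 35.0000
seg 5 [185.7°–257.8°] simple-harmonic, h=-20: full span → s += -20 → s = 15.0000
seg 6 [257.8°–360°] simple-harmonic, h=-15: θ=261.9° here. β=4.1, B=102.2. -15/2·(1 − cos(π·0.0401)) = -0.0595 → s = 14.9405

14.9405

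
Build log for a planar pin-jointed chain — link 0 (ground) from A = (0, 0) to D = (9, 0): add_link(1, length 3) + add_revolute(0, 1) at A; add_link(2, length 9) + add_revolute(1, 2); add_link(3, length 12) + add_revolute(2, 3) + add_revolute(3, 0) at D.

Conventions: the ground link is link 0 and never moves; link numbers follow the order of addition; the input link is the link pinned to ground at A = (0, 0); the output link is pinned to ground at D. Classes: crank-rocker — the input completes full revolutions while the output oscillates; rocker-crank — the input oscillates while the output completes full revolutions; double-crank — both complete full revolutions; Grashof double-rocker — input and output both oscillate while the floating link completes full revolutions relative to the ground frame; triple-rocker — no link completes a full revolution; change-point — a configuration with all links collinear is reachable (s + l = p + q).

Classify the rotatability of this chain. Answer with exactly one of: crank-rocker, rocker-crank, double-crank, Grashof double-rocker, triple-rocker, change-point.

lengths: ground=9, input=3, coupler=9, output=12
sorted: s=3 (shortest), l=12 (longest), p+q=18
s + l = 15 vs p + q = 18
s + l < p + q (Grashof) with shortest = input link → crank-rocker

crank-rocker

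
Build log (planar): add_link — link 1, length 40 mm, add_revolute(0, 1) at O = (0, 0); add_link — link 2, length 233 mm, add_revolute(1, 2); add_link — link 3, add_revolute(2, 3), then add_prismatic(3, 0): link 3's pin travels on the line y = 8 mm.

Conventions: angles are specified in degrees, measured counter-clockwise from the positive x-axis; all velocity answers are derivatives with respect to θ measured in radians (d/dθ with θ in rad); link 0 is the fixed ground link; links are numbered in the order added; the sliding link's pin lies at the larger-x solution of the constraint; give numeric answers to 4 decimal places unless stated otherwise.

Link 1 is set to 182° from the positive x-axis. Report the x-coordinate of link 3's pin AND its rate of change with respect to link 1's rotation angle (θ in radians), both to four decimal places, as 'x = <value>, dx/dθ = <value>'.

geometry: r = 40 mm, L = 233 mm, e = 8 mm
crank pin P = (r cos θ, r sin θ) = (-39.975633, -1.395980)
h = r sin θ − e = -1.395980 − 8 = -9.395980
x = r cos θ + √(L² − h²) = -39.975633 + 232.810471 = 192.834838
dx/dθ = −r sin θ − h·r cos θ/√(L² − h²) (θ in radians; h = -9.395980) = -0.217394

x = 192.8348, dx/dθ = -0.2174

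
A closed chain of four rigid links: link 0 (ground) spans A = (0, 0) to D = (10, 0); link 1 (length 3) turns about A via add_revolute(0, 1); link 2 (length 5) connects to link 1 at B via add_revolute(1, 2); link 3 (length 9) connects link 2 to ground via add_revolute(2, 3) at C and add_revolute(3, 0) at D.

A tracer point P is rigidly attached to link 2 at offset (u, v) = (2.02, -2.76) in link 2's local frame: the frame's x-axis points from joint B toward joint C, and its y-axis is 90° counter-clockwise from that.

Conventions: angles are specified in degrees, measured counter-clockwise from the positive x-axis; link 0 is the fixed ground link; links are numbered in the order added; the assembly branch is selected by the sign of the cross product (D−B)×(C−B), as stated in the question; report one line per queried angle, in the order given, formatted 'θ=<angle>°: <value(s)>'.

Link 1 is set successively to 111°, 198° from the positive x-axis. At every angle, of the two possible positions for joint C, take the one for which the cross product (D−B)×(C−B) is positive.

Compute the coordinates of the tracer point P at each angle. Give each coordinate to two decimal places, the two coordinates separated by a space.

A=(0,0), D=(10.00,0)
θ=111°: B = A + 3.00·(cos111°, sin111°) = (-1.0751, 2.8007)
θ=111°: |BD| = 11.4238
θ=111°: circle(B,5.00) ∩ circle(D,9.00): a=3.2608, h=3.7904
θ=111°:   candidates: C₊=(3.0155,5.6760) cross=43.300; C₋=(1.1569,-1.6734) cross=-43.300
θ=111°:   branch + wants cross > 0 → take C=(3.0155,5.6760) (cross=43.300)
θ=111°: ex = (C−B)/|BC| = (0.8181,0.5750); ey = (-0.5750,0.8181)
θ=111°: P = B + 2.02·ex + -2.76·ey = (2.1646,1.7043)
θ=198°: B = A + 3.00·(cos198°, sin198°) = (-2.8532, -0.9271)
θ=198°: |BD| = 12.8866
θ=198°: circle(B,5.00) ∩ circle(D,9.00): a=4.2705, h=2.6006
θ=198°:   candidates: C₊=(1.2192,1.9740) cross=33.513; C₋=(1.5933,-3.2137) cross=-33.513
θ=198°:   branch + wants cross > 0 → take C=(1.2192,1.9740) (cross=33.513)
θ=198°: ex = (C−B)/|BC| = (0.8145,0.5802); ey = (-0.5802,0.8145)
θ=198°: P = B + 2.02·ex + -2.76·ey = (0.3934,-2.0029)

θ=111°: 2.16 1.70
θ=198°: 0.39 -2.00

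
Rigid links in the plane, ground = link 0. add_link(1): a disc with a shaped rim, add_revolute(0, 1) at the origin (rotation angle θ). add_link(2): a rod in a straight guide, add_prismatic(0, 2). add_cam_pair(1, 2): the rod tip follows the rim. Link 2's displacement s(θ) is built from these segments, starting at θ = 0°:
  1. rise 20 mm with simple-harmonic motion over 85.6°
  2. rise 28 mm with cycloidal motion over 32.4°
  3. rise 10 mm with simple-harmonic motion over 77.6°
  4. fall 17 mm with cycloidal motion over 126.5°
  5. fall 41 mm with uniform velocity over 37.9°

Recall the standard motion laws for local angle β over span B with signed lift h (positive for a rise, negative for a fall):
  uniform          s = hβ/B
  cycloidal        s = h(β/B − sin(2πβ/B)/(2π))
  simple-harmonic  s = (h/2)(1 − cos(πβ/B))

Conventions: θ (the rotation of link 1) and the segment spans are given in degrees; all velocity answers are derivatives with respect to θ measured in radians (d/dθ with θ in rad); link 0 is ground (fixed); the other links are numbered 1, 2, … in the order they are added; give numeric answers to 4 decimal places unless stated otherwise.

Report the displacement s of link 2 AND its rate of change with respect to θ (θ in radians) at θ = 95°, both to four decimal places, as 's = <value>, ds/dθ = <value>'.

segment 1 (0° to 85.6°, simple-harmonic, h = 20) is passed completely: s = 0.0000 + (20) = 20.0000
θ = 95° falls in segment 2 (85.6° to 118°, cycloidal, h = 28): β = 95 − 85.6 = 9.4°, B = 32.4°; Δs = 28·(0.2901 − sin(2π·0.2901)/(2π)) = 3.8080; s = 20.0000 + 3.8080 = 23.8080
velocity in seg [85.6°–118°] (cycloidal), θ in radians: β = 9.4° = 0.1641 rad, B = 32.4° = 0.5655 rad; ds/dθ = (h/B)(1 − cos(2πβ/B)) = (28/0.5655)(1 − cos(2π·0.2901)) = 61.865917 mm/rad

s = 23.8080, ds/dθ = 61.8659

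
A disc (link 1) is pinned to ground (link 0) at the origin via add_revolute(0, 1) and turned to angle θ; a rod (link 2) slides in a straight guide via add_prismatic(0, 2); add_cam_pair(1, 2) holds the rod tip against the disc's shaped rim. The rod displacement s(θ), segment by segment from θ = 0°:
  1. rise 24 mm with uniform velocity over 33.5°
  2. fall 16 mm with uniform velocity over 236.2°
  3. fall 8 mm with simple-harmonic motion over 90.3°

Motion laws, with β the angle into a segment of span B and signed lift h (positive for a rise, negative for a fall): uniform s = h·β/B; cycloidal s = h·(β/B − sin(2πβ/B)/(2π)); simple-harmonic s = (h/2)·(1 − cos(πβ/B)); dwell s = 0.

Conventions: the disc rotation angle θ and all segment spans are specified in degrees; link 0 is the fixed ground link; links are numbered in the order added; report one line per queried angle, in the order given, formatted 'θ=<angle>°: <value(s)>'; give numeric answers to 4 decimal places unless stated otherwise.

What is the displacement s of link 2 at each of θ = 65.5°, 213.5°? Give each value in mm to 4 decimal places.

segment 1 (0° to 33.5°, uniform, h = 24) is passed completely: s = 0.0000 + (24) = 24.0000
θ = 65.5° falls in segment 2 (33.5° to 269.7°, uniform, h = -16): β = 65.5 − 33.5 = 32°, B = 236.2°; Δs = -16·32/236.2 = -2.1677; s = 24.0000 − 2.1677 = 21.8323
θ = 213.5° falls in segment 2 (33.5° to 269.7°, uniform, h = -16): β = 213.5 − 33.5 = 180°, B = 236.2°; Δs = -16·180/236.2 = -12.1931; s = 24.0000 − 12.1931 = 11.8069

θ=65.5°: 21.8323
θ=213.5°: 11.8069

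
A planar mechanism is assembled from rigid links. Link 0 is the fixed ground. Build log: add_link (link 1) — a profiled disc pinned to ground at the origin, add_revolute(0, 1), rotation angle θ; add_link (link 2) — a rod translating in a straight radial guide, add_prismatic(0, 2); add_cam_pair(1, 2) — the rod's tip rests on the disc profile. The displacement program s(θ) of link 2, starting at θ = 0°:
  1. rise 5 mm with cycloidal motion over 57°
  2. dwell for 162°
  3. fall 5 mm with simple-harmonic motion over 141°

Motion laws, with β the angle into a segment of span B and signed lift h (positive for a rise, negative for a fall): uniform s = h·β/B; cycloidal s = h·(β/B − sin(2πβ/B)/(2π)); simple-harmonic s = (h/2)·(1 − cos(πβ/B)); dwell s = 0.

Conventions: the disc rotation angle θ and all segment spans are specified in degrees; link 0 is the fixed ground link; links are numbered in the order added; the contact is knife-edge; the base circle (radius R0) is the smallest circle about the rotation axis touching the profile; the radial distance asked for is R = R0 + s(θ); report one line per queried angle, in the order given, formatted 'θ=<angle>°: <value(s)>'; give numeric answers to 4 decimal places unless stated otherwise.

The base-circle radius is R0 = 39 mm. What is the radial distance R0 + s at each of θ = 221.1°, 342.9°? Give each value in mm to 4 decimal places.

seg 1 [0°–57°] cycloidal, h=5: full span → s += 5 → s = 5.0000
seg 2 [57°–219°] dwell: s stays 5.0000
seg 3 [219°–360°] simple-harmonic, h=-5: θ=221.1° here. β=2.1, B=141. -5/2·(1 − cos(π·0.0149)) = -0.0027 → s = 4.9973
seg 3 [219°–360°] simple-harmonic, h=-5: θ=342.9° here. β=123.9, B=141. -5/2·(1 − cos(π·0.8787)) = -4.8207 → s = 0.1793
θ=221.1°: R = R0 + s = 39 + 4.9973 = 43.9973
θ=342.9°: R = R0 + s = 39 + 0.1793 = 39.1793

θ=221.1°: 43.9973
θ=342.9°: 39.1793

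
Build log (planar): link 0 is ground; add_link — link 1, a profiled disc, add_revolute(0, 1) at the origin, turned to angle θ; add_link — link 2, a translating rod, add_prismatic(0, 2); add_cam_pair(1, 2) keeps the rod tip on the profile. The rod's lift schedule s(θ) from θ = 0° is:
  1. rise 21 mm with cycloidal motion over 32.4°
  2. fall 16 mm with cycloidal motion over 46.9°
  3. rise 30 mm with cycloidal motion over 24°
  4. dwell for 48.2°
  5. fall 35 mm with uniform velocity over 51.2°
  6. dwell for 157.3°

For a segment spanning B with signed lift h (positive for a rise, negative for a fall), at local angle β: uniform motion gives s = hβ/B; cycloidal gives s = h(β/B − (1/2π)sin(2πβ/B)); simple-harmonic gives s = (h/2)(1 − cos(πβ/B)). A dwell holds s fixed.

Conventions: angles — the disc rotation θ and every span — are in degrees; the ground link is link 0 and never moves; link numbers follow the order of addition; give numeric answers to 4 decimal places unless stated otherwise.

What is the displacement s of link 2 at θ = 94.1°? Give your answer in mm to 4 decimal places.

seg 1 [0°–32.4°] cycloidal, h=21: full span → s += 21 → s = 21.0000
seg 2 [32.4°–79.3°] cycloidal, h=-16: full span → s += -16 → s = 5.0000
seg 3 [79.3°–103.3°] cycloidal, h=30: θ=94.1° here. β=14.8, B=24. 30·(0.6167 − sin(2π·0.6167)/(2π)) = 21.6949 → s = 26.6949

26.6949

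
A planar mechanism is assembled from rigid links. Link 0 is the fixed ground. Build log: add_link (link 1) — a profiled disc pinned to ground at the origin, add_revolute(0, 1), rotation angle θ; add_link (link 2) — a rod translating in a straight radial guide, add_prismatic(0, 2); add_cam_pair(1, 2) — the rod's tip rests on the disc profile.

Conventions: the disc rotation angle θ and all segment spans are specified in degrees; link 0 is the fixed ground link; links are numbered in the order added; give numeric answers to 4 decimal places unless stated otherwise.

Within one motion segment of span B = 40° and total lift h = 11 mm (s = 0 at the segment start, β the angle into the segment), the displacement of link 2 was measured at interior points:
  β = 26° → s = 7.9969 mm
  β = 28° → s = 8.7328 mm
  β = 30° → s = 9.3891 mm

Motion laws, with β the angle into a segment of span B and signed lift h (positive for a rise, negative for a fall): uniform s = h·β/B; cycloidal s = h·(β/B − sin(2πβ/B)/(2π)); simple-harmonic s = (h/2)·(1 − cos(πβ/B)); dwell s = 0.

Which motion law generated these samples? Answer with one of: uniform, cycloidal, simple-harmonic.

candidates at β/B = r: uniform s = h·r (linear in β); cycloidal s = h·(r − sin(2πr)/(2π)); simple-harmonic s = (h/2)(1 − cos(πr))
β=26°: printed 7.9969 | uniform 7.1500, cycloidal 8.5663, simple-harmonic 7.9969
β=28°: printed 8.7328 | uniform 7.7000, cycloidal 9.3650, simple-harmonic 8.7328
β=30°: printed 9.3891 | uniform 8.2500, cycloidal 10.0007, simple-harmonic 9.3891
only one law matches every sample → simple-harmonic

simple-harmonic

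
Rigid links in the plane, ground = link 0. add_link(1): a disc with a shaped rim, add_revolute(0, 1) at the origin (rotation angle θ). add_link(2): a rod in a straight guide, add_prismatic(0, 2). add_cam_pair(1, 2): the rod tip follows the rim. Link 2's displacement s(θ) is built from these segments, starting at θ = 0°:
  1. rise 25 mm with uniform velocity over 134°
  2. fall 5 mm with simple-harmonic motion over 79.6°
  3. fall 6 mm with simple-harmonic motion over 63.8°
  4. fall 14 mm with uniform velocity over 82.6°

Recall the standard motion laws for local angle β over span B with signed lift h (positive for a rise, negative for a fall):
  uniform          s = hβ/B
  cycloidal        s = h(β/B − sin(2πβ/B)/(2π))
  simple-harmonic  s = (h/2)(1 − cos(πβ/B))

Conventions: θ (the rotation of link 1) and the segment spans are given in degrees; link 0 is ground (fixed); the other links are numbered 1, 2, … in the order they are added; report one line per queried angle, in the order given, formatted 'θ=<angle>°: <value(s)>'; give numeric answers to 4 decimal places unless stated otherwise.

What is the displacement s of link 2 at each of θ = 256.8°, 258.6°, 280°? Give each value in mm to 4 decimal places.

segment 1 (0° to 134°, uniform, h = 25) is passed completely: s = 0.0000 + (25) = 25.0000
segment 2 (134° to 213.6°, simple-harmonic, h = -5) is passed completely: s = 25.0000 + (-5) = 20.0000
θ = 256.8° falls in segment 3 (213.6° to 277.4°, simple-harmonic, h = -6): β = 256.8 − 213.6 = 43.2°, B = 63.8°; Δs = -6/2·(1 − cos(π·0.6771)) = -4.5845; s = 20.0000 − 4.5845 = 15.4155
θ = 258.6° falls in segment 3 (213.6° to 277.4°, simple-harmonic, h = -6): β = 258.6 − 213.6 = 45°, B = 63.8°; Δs = -6/2·(1 − cos(π·0.7053)) = -4.8037; s = 20.0000 − 4.8037 = 15.1963
segment 3 (213.6° to 277.4°, simple-harmonic, h = -6) is passed completely: s = 20.0000 + (-6) = 14.0000
θ = 280° falls in segment 4 (277.4° to 360°, uniform, h = -14): β = 280 − 277.4 = 2.6°, B = 82.6°; Δs = -14·2.6/82.6 = -0.4407; s = 14.0000 − 0.4407 = 13.5593

θ=256.8°: 15.4155
θ=258.6°: 15.1963
θ=280°: 13.5593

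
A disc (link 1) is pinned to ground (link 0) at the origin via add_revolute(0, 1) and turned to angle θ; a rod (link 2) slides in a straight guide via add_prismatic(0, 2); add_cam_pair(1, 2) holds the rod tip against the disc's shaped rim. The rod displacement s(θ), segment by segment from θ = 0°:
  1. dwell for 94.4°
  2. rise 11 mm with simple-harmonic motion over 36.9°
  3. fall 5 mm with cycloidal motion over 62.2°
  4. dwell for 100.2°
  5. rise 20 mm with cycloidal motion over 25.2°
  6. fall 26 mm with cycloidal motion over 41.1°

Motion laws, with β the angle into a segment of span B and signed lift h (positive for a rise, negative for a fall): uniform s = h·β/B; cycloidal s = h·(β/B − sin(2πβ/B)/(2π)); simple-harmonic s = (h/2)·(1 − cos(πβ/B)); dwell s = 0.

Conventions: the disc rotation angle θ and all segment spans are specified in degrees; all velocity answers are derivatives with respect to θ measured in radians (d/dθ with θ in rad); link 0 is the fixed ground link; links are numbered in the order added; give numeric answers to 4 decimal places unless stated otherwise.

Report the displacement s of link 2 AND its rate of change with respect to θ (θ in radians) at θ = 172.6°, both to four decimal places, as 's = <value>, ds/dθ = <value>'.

segment 1 (0° to 94.4°, dwell): s unchanged at 0.0000
segment 2 (94.4° to 131.3°, simple-harmonic, h = 11) is passed completely: s = 0.0000 + (11) = 11.0000
θ = 172.6° falls in segment 3 (131.3° to 193.5°, cycloidal, h = -5): β = 172.6 − 131.3 = 41.3°, B = 62.2°; Δs = -5·(0.6640 − sin(2π·0.6640)/(2π)) = -4.0023; s = 11.0000 − 4.0023 = 6.9977
velocity in seg [131.3°–193.5°] (cycloidal), θ in radians: β = 41.3° = 0.7208 rad, B = 62.2° = 1.0856 rad; ds/dθ = (h/B)(1 − cos(2πβ/B)) = ((-5)/1.0856)(1 − cos(2π·0.6640)) = -6.975479 mm/rad

s = 6.9977, ds/dθ = -6.9755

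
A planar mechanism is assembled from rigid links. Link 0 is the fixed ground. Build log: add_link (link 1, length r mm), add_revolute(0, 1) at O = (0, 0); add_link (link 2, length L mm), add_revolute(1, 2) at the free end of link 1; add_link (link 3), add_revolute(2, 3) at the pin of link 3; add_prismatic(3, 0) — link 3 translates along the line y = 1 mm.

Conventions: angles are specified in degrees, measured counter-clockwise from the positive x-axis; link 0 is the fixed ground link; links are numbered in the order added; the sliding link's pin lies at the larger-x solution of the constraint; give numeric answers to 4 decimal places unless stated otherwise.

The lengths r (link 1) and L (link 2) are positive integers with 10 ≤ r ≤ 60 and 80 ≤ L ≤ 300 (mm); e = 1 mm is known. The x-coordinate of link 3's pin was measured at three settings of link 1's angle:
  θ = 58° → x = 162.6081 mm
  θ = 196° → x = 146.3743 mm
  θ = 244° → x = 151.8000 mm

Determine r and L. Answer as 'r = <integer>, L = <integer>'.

constraint per measurement: (x − r cos θ)² + (r sin θ − e)² = L²
subtracting the θ₁ and θ₂ equations cancels the r² and L² terms:
r = (x₁² − x₂²) / (2[(x₁cos θ₁ + e sin θ₁) − (x₂cos θ₂ + e sin θ₂)]) = 11.0001 → r = 11
L² = (x₁ − r cos θ₁)² + (r sin θ₁ − e)² = 24649.0155 → L = 157.0000 → L = 157
check at θ₃=244°: x = 151.8000 (printed 151.8000) ✓

r = 11, L = 157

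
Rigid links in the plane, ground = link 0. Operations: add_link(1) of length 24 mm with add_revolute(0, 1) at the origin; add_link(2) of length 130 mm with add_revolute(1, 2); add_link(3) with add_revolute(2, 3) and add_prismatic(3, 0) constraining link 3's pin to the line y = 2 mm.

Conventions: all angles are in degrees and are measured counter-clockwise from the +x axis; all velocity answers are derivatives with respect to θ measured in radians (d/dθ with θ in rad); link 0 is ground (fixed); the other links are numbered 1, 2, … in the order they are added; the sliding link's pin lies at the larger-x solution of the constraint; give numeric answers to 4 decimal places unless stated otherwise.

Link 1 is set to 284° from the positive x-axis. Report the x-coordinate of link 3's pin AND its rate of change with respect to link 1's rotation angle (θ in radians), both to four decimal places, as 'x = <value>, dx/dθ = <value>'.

geometry: r = 24 mm, L = 130 mm, e = 2 mm
crank pin P = (r cos θ, r sin θ) = (5.806125, -23.287097)
h = r sin θ − e = -23.287097 − 2 = -25.287097
x = r cos θ + √(L² − h²) = 5.806125 + 127.516911 = 133.323037
dx/dθ = −r sin θ − h·r cos θ/√(L² − h²) (θ in radians; h = -25.287097) = 24.438475

x = 133.3230, dx/dθ = 24.4385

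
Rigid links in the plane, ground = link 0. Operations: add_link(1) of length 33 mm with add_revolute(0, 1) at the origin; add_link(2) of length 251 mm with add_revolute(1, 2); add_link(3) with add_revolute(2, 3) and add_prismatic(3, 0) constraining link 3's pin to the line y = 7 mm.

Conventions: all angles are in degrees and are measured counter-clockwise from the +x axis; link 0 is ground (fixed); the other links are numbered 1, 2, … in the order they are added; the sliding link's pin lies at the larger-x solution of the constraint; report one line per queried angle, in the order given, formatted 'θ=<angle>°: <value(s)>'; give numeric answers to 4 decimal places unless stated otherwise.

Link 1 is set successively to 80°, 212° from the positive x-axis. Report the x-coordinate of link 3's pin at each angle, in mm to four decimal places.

geometry: r = 33 mm, L = 251 mm, e = 7 mm
θ=80°: crank pin P = (r cos θ, r sin θ) = (5.730390, 32.498656)
θ=80°: h = r sin θ − e = 32.498656 − 7 = 25.498656
θ=80°: x = r cos θ + √(L² − h²) = 5.730390 + 249.701459 = 255.431849
θ=212°: crank pin P = (r cos θ, r sin θ) = (-27.985587, -17.487336)
θ=212°: h = r sin θ − e = -17.487336 − 7 = -24.487336
θ=212°: x = r cos θ + √(L² − h²) = -27.985587 + 249.802663 = 221.817076

θ=80°: 255.4318
θ=212°: 221.8171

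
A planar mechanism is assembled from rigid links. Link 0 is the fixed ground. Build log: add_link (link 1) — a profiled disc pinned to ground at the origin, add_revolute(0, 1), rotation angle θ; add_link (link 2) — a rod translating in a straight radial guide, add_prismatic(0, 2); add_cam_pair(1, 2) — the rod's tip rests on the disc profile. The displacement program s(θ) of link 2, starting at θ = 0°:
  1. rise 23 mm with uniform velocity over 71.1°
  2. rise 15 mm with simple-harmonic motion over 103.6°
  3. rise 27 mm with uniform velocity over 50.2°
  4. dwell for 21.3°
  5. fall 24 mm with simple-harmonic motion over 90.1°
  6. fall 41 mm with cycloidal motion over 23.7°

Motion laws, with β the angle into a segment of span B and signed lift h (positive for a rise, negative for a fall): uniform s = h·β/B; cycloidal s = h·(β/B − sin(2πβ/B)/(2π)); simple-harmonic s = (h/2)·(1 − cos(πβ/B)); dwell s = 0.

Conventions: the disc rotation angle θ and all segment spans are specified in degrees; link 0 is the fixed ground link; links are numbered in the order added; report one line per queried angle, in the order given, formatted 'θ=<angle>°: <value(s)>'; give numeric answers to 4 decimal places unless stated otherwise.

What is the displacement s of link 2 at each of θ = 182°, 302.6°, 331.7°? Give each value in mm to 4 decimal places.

seg 1 [0°–71.1°] uniform, h=23: full span → s += 23 → s = 23.0000
seg 2 [71.1°–174.7°] simple-harmonic, h=15: full span → s += 15 → s = 38.0000
seg 3 [174.7°–224.9°] uniform, h=27: θ=182° here. β=7.3, B=50.2. 27·7.3/50.2 = 3.9263 → s = 41.9263
seg 3 [174.7°–224.9°] uniform, h=27: full span → s += 27 → s = 65.0000
seg 4 [224.9°–246.2°] dwell: s stays 65.0000
seg 5 [246.2°–336.3°] simple-harmonic, h=-24: θ=302.6° here. β=56.4, B=90.1. -24/2·(1 − cos(π·0.6260)) = -16.6260 → s = 48.3740
seg 5 [246.2°–336.3°] simple-harmonic, h=-24: θ=331.7° here. β=85.5, B=90.1. -24/2·(1 − cos(π·0.9489)) = -23.8460 → s = 41.1540

θ=182°: 41.9263
θ=302.6°: 48.3740
θ=331.7°: 41.1540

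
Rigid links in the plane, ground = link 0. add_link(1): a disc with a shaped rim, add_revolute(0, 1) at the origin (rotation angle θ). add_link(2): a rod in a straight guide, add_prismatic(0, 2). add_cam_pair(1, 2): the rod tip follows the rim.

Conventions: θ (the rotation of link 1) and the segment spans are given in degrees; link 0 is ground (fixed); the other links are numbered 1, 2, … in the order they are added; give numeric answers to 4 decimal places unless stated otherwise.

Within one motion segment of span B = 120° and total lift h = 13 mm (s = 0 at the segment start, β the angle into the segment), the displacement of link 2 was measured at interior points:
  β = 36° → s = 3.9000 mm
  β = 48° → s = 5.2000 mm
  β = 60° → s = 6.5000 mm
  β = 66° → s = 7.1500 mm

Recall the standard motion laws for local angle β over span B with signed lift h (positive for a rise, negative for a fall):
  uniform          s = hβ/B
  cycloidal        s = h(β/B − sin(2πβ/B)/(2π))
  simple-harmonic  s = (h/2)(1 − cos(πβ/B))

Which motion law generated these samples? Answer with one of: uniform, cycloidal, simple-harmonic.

candidates at β/B = r: uniform s = h·r (linear in β); cycloidal s = h·(r − sin(2πr)/(2π)); simple-harmonic s = (h/2)(1 − cos(πr))
β=36°: printed 3.9000 | uniform 3.9000, cycloidal 1.9323, simple-harmonic 2.6794
β=48°: printed 5.2000 | uniform 5.2000, cycloidal 3.9839, simple-harmonic 4.4914
β=60°: printed 6.5000 | uniform 6.5000, cycloidal 6.5000, simple-harmonic 6.5000
β=66°: printed 7.1500 | uniform 7.1500, cycloidal 7.7894, simple-harmonic 7.5168
only one law matches every sample → uniform

uniform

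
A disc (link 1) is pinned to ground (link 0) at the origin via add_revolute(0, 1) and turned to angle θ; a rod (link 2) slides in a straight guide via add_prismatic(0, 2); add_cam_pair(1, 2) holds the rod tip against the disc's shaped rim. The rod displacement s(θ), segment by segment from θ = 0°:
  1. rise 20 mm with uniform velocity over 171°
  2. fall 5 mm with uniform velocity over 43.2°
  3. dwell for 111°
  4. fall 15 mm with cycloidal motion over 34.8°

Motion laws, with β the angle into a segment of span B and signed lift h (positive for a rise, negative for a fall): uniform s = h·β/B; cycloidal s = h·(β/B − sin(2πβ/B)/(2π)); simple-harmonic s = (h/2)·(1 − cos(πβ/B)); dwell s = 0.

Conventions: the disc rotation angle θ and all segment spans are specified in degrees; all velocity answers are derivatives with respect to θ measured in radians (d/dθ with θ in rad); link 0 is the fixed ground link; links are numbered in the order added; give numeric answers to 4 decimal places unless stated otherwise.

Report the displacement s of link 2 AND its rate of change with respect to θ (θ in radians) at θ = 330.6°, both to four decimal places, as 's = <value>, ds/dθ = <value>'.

segment 1 (0° to 171°, uniform, h = 20) is passed completely: s = 0.0000 + (20) = 20.0000
segment 2 (171° to 214.2°, uniform, h = -5) is passed completely: s = 20.0000 + (-5) = 15.0000
segment 3 (214.2° to 325.2°, dwell): s unchanged at 15.0000
θ = 330.6° falls in segment 4 (325.2° to 360°, cycloidal, h = -15): β = 330.6 − 325.2 = 5.4°, B = 34.8°; Δs = -15·(0.1552 − sin(2π·0.1552)/(2π)) = -0.3516; s = 15.0000 − 0.3516 = 14.6484
velocity in seg [325.2°–360°] (cycloidal), θ in radians: β = 5.4° = 0.0942 rad, B = 34.8° = 0.6074 rad; ds/dθ = (h/B)(1 − cos(2πβ/B)) = ((-15)/0.6074)(1 − cos(2π·0.1552)) = -10.837125 mm/rad

s = 14.6484, ds/dθ = -10.8371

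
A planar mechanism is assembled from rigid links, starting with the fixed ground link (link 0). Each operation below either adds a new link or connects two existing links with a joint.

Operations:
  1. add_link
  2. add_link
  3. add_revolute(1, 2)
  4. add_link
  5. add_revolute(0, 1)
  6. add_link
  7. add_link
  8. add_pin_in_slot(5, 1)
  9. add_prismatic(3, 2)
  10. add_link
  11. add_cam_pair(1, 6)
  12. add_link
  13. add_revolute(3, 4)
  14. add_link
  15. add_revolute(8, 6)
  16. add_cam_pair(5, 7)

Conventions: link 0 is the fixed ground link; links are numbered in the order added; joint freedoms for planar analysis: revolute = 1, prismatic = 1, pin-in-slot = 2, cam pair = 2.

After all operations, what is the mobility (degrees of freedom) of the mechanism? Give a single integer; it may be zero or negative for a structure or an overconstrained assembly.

L=1 J1=0 J2=0
add link → L=2 J1=0 J2=0
add link → L=3 J1=0 J2=0
R@1,2 dof=1 J1 → L=3 J1=1 J2=0
add link → L=4 J1=1 J2=0
R@0,1 dof=1 J1 → L=4 J1=2 J2=0
add link → L=5 J1=2 J2=0
add link → L=6 J1=2 J2=0
PS@5,1 dof=2 J2 → L=6 J1=2 J2=1
P@3,2 dof=1 J1 → L=6 J1=3 J2=1
add link → L=7 J1=3 J2=1
C@1,6 dof=2 J2 → L=7 J1=3 J2=2
add link → L=8 J1=3 J2=2
R@3,4 dof=1 J1 → L=8 J1=4 J2=2
add link → L=9 J1=4 J2=2
R@8,6 dof=1 J1 → L=9 J1=5 J2=2
C@5,7 dof=2 J2 → L=9 J1=5 J2=3
M=3(L−1)−2J1−J2=3·8−2·5−3=11

M = 11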